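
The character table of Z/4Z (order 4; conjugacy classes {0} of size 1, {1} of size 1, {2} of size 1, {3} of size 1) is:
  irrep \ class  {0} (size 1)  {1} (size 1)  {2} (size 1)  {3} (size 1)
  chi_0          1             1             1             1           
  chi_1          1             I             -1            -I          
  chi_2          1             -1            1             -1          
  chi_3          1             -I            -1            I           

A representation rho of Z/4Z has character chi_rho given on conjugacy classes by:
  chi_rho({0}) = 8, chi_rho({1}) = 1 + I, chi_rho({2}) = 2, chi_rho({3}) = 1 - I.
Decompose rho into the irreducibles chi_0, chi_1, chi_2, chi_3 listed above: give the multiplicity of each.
Multiplicities: chi_0: 3, chi_1: 2, chi_2: 2, chi_3: 1.

Solution. Use <chi_rho, chi> = (1/|G|) sum_C |C| * chi_rho(C) * conj(chi(C)) with |G| = 4 for each irreducible chi in the table:
  <chi_rho, chi_0> = (1/4)[1*(8)*conj(1) + 1*(1 + I)*conj(1) + 1*(2)*conj(1) + 1*(1 - I)*conj(1)]
      = (1/4)[(8) + (1 + I) + (2) + (1 - I)] = 12/4 = 3
  <chi_rho, chi_1> = (1/4)[1*(8)*conj(1) + 1*(1 + I)*conj(I) + 1*(2)*conj(-1) + 1*(1 - I)*conj(-I)]
      = (1/4)[(8) + (1 - I) + (-2) + (1 + I)] = 8/4 = 2
  <chi_rho, chi_2> = (1/4)[1*(8)*conj(1) + 1*(1 + I)*conj(-1) + 1*(2)*conj(1) + 1*(1 - I)*conj(-1)]
      = (1/4)[(8) + (-1 - I) + (2) + (-1 + I)] = 8/4 = 2
  <chi_rho, chi_3> = (1/4)[1*(8)*conj(1) + 1*(1 + I)*conj(-I) + 1*(2)*conj(-1) + 1*(1 - I)*conj(I)]
      = (1/4)[(8) + (-1 + I) + (-2) + (-1 - I)] = 4/4 = 1
(Exp terms are combined using exp(i*s)*conj(exp(i*t)) = exp(i*(s-t)), and sums of them are collapsed using the identity that for every m > 1 the m distinct m-th roots of unity sum to 0, e.g. 1 + exp(2*I*pi/3) + exp(-2*I*pi/3) = 0.)
Dimension check: dim(rho) = sum (mult * dim) = 3*1 + 2*1 + 2*1 + 1*1 = 8 = chi_rho(e) = 8.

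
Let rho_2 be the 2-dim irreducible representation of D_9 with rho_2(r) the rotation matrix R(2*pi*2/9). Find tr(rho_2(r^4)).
chi_{rho_2}(r^4) = 2*cos(2*pi*2*4/9) = 2*cos(2*pi/9)

Reasoning: rho_2(r^4) is rotation by angle 2*pi*2*4/9, whose trace is 2*cos(2*pi*2*4/9) = 2*cos(2*pi/9).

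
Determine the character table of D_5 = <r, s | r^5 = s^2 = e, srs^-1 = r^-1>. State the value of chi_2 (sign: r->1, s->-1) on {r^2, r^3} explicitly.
Conjugacy classes: {e} of size 1, {r^1, r^4} of size 2, {r^2, r^3} of size 2, {s, sr, ..., sr^4} of size 5.
Character table:
  irrep \ class              {e} (size 1)  {r^1, r^4} (size 2)  {r^2, r^3} (size 2)  {s, sr, ..., sr^4} (size 5)
  chi_1 (triv)               1             1                    1                    1                          
  chi_2 (sign: r->1, s->-1)  1             1                    1                    -1                         
  chi_3 (2d, j=1)            2             -1/2 + sqrt(5)/2     -sqrt(5)/2 - 1/2     0                          
  chi_4 (2d, j=2)            2             -sqrt(5)/2 - 1/2     -1/2 + sqrt(5)/2     0                          

Spot check: chi_2 (sign: r->1, s->-1) on {r^2, r^3} = 1.

Details: D_5 has order 2*5 = 10 with 4 conjugacy classes, hence 4 irreducibles. Sum of squared dims 1 + 1 + 4 + 4 = 10 = |G|. Linear characters come from the abelianisation; the 2-dimensional irreps have character r^k -> 2*cos(2*pi*j*k/5), reflections -> 0.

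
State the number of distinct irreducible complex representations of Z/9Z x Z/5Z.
45

The number of irreducible complex representations of a finite group equals its number of conjugacy classes. Z/9Z x Z/5Z is abelian of order 45, so every element is its own conjugacy class: 45 classes, so Z/9Z x Z/5Z (order 45) has exactly 45 irreducible complex representations.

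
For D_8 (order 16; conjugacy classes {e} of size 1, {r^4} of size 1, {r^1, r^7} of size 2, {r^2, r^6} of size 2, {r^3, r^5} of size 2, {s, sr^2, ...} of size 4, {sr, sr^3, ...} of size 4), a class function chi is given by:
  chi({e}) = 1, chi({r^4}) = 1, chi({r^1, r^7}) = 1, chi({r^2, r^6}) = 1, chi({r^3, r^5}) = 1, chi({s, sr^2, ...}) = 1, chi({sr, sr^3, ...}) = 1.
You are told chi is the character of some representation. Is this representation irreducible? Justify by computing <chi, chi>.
Irreducible: <chi, chi> = 1.

Reasoning: <chi, chi> = (1/|G|) sum_C |C| * |chi(C)|^2 = (1/16)[1*|1|^2 + 1*|1|^2 + 2*|1|^2 + 2*|1|^2 + 2*|1|^2 + 4*|1|^2 + 4*|1|^2]
  = (1/16)[(1) + (1) + (2) + (2) + (2) + (4) + (4)] = 16/16 = 1.
A character is irreducible iff <chi, chi> = 1, so this representation is irreducible.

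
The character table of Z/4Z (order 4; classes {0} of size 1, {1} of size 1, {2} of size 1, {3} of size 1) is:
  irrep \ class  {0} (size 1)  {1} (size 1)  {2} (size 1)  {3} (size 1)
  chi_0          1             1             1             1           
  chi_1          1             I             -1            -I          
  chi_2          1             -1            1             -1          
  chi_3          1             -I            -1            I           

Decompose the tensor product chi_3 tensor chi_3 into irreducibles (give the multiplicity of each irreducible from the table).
chi_3 tensor chi_3 = chi_2 (all other irreducibles have multiplicity 0).

Proof sketch: The character of a tensor product is the pointwise product (chi_3 * chi_3)(C) = chi_3(C) * chi_3(C):
  {0}: (1)*(1), {1}: (-I)*(-I), {2}: (-1)*(-1), {3}: (I)*(I)
so (chi_3 * chi_3) takes values
  {0} -> 1, {1} -> -1, {2} -> 1, {3} -> -1.
Now take the inner product of this character with each irreducible chi from the table, <chi_3*chi_3, chi> = (1/4) sum_C |C| (chi_3*chi_3)(C) conj(chi(C)):
  <chi_3*chi_3, chi_0> = (1/4)[1*(1)*conj(1) + 1*(-1)*conj(1) + 1*(1)*conj(1) + 1*(-1)*conj(1)]
      = (1/4)[(1) + (-1) + (1) + (-1)] = 0/4 = 0
  <chi_3*chi_3, chi_1> = (1/4)[1*(1)*conj(1) + 1*(-1)*conj(I) + 1*(1)*conj(-1) + 1*(-1)*conj(-I)]
      = (1/4)[(1) + (I) + (-1) + (-I)] = 0/4 = 0
  <chi_3*chi_3, chi_2> = (1/4)[1*(1)*conj(1) + 1*(-1)*conj(-1) + 1*(1)*conj(1) + 1*(-1)*conj(-1)]
      = (1/4)[(1) + (1) + (1) + (1)] = 4/4 = 1
  <chi_3*chi_3, chi_3> = (1/4)[1*(1)*conj(1) + 1*(-1)*conj(-I) + 1*(1)*conj(-1) + 1*(-1)*conj(I)]
      = (1/4)[(1) + (-I) + (-1) + (I)] = 0/4 = 0
(Exp terms are combined using exp(i*s)*conj(exp(i*t)) = exp(i*(s-t)), and sums of them are collapsed using the identity that for every m > 1 the m distinct m-th roots of unity sum to 0, e.g. 1 + exp(2*I*pi/3) + exp(-2*I*pi/3) = 0.)
Hence the multiplicities are chi_2: 1. Dimension check: dim(chi_3)*dim(chi_3) = 1*1 = 1 and sum (mult * dim) = 1*1 = 1.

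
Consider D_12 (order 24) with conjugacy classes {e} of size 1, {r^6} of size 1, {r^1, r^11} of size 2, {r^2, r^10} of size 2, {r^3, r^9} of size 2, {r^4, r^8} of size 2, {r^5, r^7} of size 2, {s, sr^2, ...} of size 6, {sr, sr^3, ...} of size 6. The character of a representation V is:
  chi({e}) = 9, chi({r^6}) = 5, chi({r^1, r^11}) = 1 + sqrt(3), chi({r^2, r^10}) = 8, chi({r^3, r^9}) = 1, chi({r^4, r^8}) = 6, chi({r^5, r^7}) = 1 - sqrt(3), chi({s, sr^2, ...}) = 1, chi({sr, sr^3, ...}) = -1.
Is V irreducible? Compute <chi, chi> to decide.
Not irreducible (reducible): <chi, chi> = 14 > 1.

Reasoning: <chi, chi> = (1/|G|) sum_C |C| * |chi(C)|^2 = (1/24)[1*|9|^2 + 1*|5|^2 + 2*|1 + sqrt(3)|^2 + 2*|8|^2 + 2*|1|^2 + 2*|6|^2 + 2*|1 - sqrt(3)|^2 + 6*|1|^2 + 6*|-1|^2]
  = (1/24)[(81) + (25) + (4*sqrt(3) + 8) + (128) + (2) + (72) + (8 - 4*sqrt(3)) + (6) + (6)] = 336/24 = 14.
A character is irreducible iff <chi, chi> = 1, so this representation is reducible.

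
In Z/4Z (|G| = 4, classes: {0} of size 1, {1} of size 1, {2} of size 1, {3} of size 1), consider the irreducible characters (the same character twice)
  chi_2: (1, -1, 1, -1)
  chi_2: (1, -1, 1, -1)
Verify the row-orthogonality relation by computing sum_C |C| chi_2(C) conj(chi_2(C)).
Sum = 4 = |G| = 4; so <chi_2, chi_2> = 1 (norm-1 confirms irreducibility).

Argument: Compute term by term over conjugacy classes (|C| * chi_2(C) * conj(chi_2(C))):
  1*(1)*conj(1) + 1*(-1)*conj(-1) + 1*(1)*conj(1) + 1*(-1)*conj(-1)
  = (1) + (1) + (1) + (1)
  = 4.
(Exp terms are combined using exp(i*s)*conj(exp(i*t)) = exp(i*(s-t)), and sums of them are collapsed using the identity that for every m > 1 the m distinct m-th roots of unity sum to 0, e.g. 1 + exp(2*I*pi/3) + exp(-2*I*pi/3) = 0.)
Dividing by |G| = 4 gives 4/4 = 1, matching the row-orthogonality relation <chi_2, chi_2> = [chi_2 = chi_2].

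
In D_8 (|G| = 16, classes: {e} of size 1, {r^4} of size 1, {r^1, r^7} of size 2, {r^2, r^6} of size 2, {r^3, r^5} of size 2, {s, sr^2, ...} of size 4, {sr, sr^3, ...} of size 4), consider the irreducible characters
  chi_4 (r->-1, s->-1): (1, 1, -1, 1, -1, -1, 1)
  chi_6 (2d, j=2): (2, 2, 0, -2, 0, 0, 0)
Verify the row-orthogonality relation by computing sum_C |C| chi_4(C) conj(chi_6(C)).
Sum = 0; so <chi_4, chi_6> = 0 (distinct irreducibles are orthogonal).

Details: Compute term by term over conjugacy classes (|C| * chi_4(C) * conj(chi_6(C))):
  1*(1)*conj(2) + 1*(1)*conj(2) + 2*(-1)*conj(0) + 2*(1)*conj(-2) + 2*(-1)*conj(0) + 4*(-1)*conj(0) + 4*(1)*conj(0)
  = (2) + (2) + (0) + (-4) + (0) + (0) + (0)
  = 0.
Dividing by |G| = 16 gives 0/16 = 0, matching the row-orthogonality relation <chi_4, chi_6> = [chi_4 = chi_6].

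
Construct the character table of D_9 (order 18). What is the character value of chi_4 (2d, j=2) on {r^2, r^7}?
Conjugacy classes: {e} of size 1, {r^1, r^8} of size 2, {r^2, r^7} of size 2, {r^3, r^6} of size 2, {r^4, r^5} of size 2, {s, sr, ..., sr^8} of size 9.
Character table:
  irrep \ class              {e} (size 1)  {r^1, r^8} (size 2)  {r^2, r^7} (size 2)  {r^3, r^6} (size 2)  {r^4, r^5} (size 2)  {s, sr, ..., sr^8} (size 9)
  chi_1 (triv)               1             1                    1                    1                    1                    1                          
  chi_2 (sign: r->1, s->-1)  1             1                    1                    1                    1                    -1                         
  chi_3 (2d, j=1)            2             2*cos(2*pi/9)        2*cos(4*pi/9)        -1                   -2*cos(pi/9)         0                          
  chi_4 (2d, j=2)            2             2*cos(4*pi/9)        -2*cos(pi/9)         -1                   2*cos(2*pi/9)        0                          
  chi_5 (2d, j=3)            2             -1                   -1                   2                    -1                   0                          
  chi_6 (2d, j=4)            2             -2*cos(pi/9)         2*cos(2*pi/9)        -1                   2*cos(4*pi/9)        0                          

Spot check: chi_4 (2d, j=2) on {r^2, r^7} = -2*cos(pi/9).

Proof sketch: D_9 has order 2*9 = 18 with 6 conjugacy classes, hence 6 irreducibles. Sum of squared dims 1 + 1 + 4 + 4 + 4 + 4 = 18 = |G|. Linear characters come from the abelianisation; the 2-dimensional irreps have character r^k -> 2*cos(2*pi*j*k/9), reflections -> 0.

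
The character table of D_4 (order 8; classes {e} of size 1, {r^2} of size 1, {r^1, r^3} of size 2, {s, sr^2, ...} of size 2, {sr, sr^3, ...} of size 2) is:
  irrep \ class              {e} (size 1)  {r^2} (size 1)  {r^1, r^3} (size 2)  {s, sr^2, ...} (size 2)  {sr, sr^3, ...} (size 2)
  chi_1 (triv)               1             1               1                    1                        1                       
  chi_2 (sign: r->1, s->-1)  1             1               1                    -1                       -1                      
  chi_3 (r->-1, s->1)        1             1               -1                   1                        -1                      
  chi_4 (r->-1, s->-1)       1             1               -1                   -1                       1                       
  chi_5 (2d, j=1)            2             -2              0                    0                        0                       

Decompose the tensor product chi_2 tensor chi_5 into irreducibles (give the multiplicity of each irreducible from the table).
chi_2 tensor chi_5 = chi_5 (all other irreducibles have multiplicity 0).

Solution. The character of a tensor product is the pointwise product (chi_2 * chi_5)(C) = chi_2(C) * chi_5(C):
  {e}: (1)*(2), {r^2}: (1)*(-2), {r^1, r^3}: (1)*(0), {s, sr^2, ...}: (-1)*(0), {sr, sr^3, ...}: (-1)*(0)
so (chi_2 * chi_5) takes values
  {e} -> 2, {r^2} -> -2, {r^1, r^3} -> 0, {s, sr^2, ...} -> 0, {sr, sr^3, ...} -> 0.
Now take the inner product of this character with each irreducible chi from the table, <chi_2*chi_5, chi> = (1/8) sum_C |C| (chi_2*chi_5)(C) conj(chi(C)):
  <chi_2*chi_5, chi_1> = (1/8)[1*(2)*conj(1) + 1*(-2)*conj(1) + 2*(0)*conj(1) + 2*(0)*conj(1) + 2*(0)*conj(1)]
      = (1/8)[(2) + (-2) + (0) + (0) + (0)] = 0/8 = 0
  <chi_2*chi_5, chi_2> = (1/8)[1*(2)*conj(1) + 1*(-2)*conj(1) + 2*(0)*conj(1) + 2*(0)*conj(-1) + 2*(0)*conj(-1)]
      = (1/8)[(2) + (-2) + (0) + (0) + (0)] = 0/8 = 0
  <chi_2*chi_5, chi_3> = (1/8)[1*(2)*conj(1) + 1*(-2)*conj(1) + 2*(0)*conj(-1) + 2*(0)*conj(1) + 2*(0)*conj(-1)]
      = (1/8)[(2) + (-2) + (0) + (0) + (0)] = 0/8 = 0
  <chi_2*chi_5, chi_4> = (1/8)[1*(2)*conj(1) + 1*(-2)*conj(1) + 2*(0)*conj(-1) + 2*(0)*conj(-1) + 2*(0)*conj(1)]
      = (1/8)[(2) + (-2) + (0) + (0) + (0)] = 0/8 = 0
  <chi_2*chi_5, chi_5> = (1/8)[1*(2)*conj(2) + 1*(-2)*conj(-2) + 2*(0)*conj(0) + 2*(0)*conj(0) + 2*(0)*conj(0)]
      = (1/8)[(4) + (4) + (0) + (0) + (0)] = 8/8 = 1
Hence the multiplicities are chi_5: 1. Dimension check: dim(chi_2)*dim(chi_5) = 1*2 = 2 and sum (mult * dim) = 1*2 = 2.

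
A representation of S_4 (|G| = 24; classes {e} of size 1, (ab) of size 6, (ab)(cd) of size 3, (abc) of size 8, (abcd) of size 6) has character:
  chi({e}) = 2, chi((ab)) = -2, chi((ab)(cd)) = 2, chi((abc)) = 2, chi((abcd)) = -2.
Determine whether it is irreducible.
Not irreducible (reducible): <chi, chi> = 4 > 1.

<chi, chi> = (1/|G|) sum_C |C| * |chi(C)|^2 = (1/24)[1*|2|^2 + 6*|-2|^2 + 3*|2|^2 + 8*|2|^2 + 6*|-2|^2]
  = (1/24)[(4) + (24) + (12) + (32) + (24)] = 96/24 = 4.
A character is irreducible iff <chi, chi> = 1, so this representation is reducible.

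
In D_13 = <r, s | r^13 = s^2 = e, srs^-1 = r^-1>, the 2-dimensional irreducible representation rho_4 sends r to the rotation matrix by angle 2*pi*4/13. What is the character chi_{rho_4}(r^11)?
chi_{rho_4}(r^11) = 2*cos(2*pi*4*11/13) = -2*cos(3*pi/13)

rho_4(r^11) is rotation by angle 2*pi*4*11/13, whose trace is 2*cos(2*pi*4*11/13) = -2*cos(3*pi/13).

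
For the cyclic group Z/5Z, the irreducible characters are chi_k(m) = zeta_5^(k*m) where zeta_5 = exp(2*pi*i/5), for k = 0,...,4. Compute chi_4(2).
chi_4(2) = zeta_5^8 = exp(-4*I*pi/5)

Proof sketch: chi_4(2) = zeta_5^(4*2) = zeta_5^8. Since zeta_5^5 = 1, this equals zeta_5^3 = exp(2*pi*i*3/5) = exp(-4*I*pi/5).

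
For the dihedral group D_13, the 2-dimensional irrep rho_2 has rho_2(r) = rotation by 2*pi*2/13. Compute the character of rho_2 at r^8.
chi_{rho_2}(r^8) = 2*cos(2*pi*2*8/13) = 2*cos(32*pi/13)

Working: rho_2(r^8) is rotation by angle 2*pi*2*8/13, whose trace is 2*cos(2*pi*2*8/13) = 2*cos(32*pi/13).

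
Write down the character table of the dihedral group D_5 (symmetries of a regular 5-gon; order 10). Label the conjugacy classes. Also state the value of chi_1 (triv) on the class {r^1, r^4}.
Conjugacy classes: {e} of size 1, {r^1, r^4} of size 2, {r^2, r^3} of size 2, {s, sr, ..., sr^4} of size 5.
Character table:
  irrep \ class              {e} (size 1)  {r^1, r^4} (size 2)  {r^2, r^3} (size 2)  {s, sr, ..., sr^4} (size 5)
  chi_1 (triv)               1             1                    1                    1                          
  chi_2 (sign: r->1, s->-1)  1             1                    1                    -1                         
  chi_3 (2d, j=1)            2             -1/2 + sqrt(5)/2     -sqrt(5)/2 - 1/2     0                          
  chi_4 (2d, j=2)            2             -sqrt(5)/2 - 1/2     -1/2 + sqrt(5)/2     0                          

Spot check: chi_1 (triv) on {r^1, r^4} = 1.

Working: D_5 has order 2*5 = 10 with 4 conjugacy classes, hence 4 irreducibles. Sum of squared dims 1 + 1 + 4 + 4 = 10 = |G|. Linear characters come from the abelianisation; the 2-dimensional irreps have character r^k -> 2*cos(2*pi*j*k/5), reflections -> 0.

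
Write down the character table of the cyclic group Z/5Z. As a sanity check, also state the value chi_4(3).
Character table of Z/5Z (irreps indexed chi_0,...,chi_4 with chi_k(m) = zeta_5^(k*m), zeta_5 = exp(2*pi*i/5)):
  irrep \ class  {0} (size 1)  {1} (size 1)    {2} (size 1)    {3} (size 1)    {4} (size 1)  
  chi_0          1             1               1               1               1             
  chi_1          1             exp(2*I*pi/5)   exp(4*I*pi/5)   exp(-4*I*pi/5)  exp(-2*I*pi/5)
  chi_2          1             exp(4*I*pi/5)   exp(-2*I*pi/5)  exp(2*I*pi/5)   exp(-4*I*pi/5)
  chi_3          1             exp(-4*I*pi/5)  exp(2*I*pi/5)   exp(-2*I*pi/5)  exp(4*I*pi/5) 
  chi_4          1             exp(-2*I*pi/5)  exp(-4*I*pi/5)  exp(4*I*pi/5)   exp(2*I*pi/5) 

Spot check: chi_4(3) = zeta_5^(4*3) = zeta_5^12 = exp(4*I*pi/5).

Solution. Z/5Z is abelian, so all 5 irreducible complex representations are 1-dimensional. They are given by chi_k(m) = zeta_5^(k*m) for k = 0,...,4. Row orthogonality: sum_m chi_k(m) conj(chi_l(m)) = 5 * [k = l].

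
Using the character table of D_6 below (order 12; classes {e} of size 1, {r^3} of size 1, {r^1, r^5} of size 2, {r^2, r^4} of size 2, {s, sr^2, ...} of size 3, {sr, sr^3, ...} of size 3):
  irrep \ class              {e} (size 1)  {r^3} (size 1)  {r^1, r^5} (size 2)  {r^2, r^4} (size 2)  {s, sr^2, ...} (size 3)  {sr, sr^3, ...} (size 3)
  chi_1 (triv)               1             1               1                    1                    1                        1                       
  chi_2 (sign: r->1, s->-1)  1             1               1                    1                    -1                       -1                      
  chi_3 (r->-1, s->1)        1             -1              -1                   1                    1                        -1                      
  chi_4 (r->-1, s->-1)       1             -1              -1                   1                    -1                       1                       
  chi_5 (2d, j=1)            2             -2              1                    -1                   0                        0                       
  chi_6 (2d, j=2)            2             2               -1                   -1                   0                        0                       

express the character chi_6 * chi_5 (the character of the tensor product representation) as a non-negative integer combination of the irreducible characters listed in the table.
chi_6 tensor chi_5 = chi_3 + chi_4 + chi_5 (all other irreducibles have multiplicity 0).

Working: The character of a tensor product is the pointwise product (chi_6 * chi_5)(C) = chi_6(C) * chi_5(C):
  {e}: (2)*(2), {r^3}: (2)*(-2), {r^1, r^5}: (-1)*(1), {r^2, r^4}: (-1)*(-1), {s, sr^2, ...}: (0)*(0), {sr, sr^3, ...}: (0)*(0)
so (chi_6 * chi_5) takes values
  {e} -> 4, {r^3} -> -4, {r^1, r^5} -> -1, {r^2, r^4} -> 1, {s, sr^2, ...} -> 0, {sr, sr^3, ...} -> 0.
Now take the inner product of this character with each irreducible chi from the table, <chi_6*chi_5, chi> = (1/12) sum_C |C| (chi_6*chi_5)(C) conj(chi(C)):
  <chi_6*chi_5, chi_1> = (1/12)[1*(4)*conj(1) + 1*(-4)*conj(1) + 2*(-1)*conj(1) + 2*(1)*conj(1) + 3*(0)*conj(1) + 3*(0)*conj(1)]
      = (1/12)[(4) + (-4) + (-2) + (2) + (0) + (0)] = 0/12 = 0
  <chi_6*chi_5, chi_2> = (1/12)[1*(4)*conj(1) + 1*(-4)*conj(1) + 2*(-1)*conj(1) + 2*(1)*conj(1) + 3*(0)*conj(-1) + 3*(0)*conj(-1)]
      = (1/12)[(4) + (-4) + (-2) + (2) + (0) + (0)] = 0/12 = 0
  <chi_6*chi_5, chi_3> = (1/12)[1*(4)*conj(1) + 1*(-4)*conj(-1) + 2*(-1)*conj(-1) + 2*(1)*conj(1) + 3*(0)*conj(1) + 3*(0)*conj(-1)]
      = (1/12)[(4) + (4) + (2) + (2) + (0) + (0)] = 12/12 = 1
  <chi_6*chi_5, chi_4> = (1/12)[1*(4)*conj(1) + 1*(-4)*conj(-1) + 2*(-1)*conj(-1) + 2*(1)*conj(1) + 3*(0)*conj(-1) + 3*(0)*conj(1)]
      = (1/12)[(4) + (4) + (2) + (2) + (0) + (0)] = 12/12 = 1
  <chi_6*chi_5, chi_5> = (1/12)[1*(4)*conj(2) + 1*(-4)*conj(-2) + 2*(-1)*conj(1) + 2*(1)*conj(-1) + 3*(0)*conj(0) + 3*(0)*conj(0)]
      = (1/12)[(8) + (8) + (-2) + (-2) + (0) + (0)] = 12/12 = 1
  <chi_6*chi_5, chi_6> = (1/12)[1*(4)*conj(2) + 1*(-4)*conj(2) + 2*(-1)*conj(-1) + 2*(1)*conj(-1) + 3*(0)*conj(0) + 3*(0)*conj(0)]
      = (1/12)[(8) + (-8) + (2) + (-2) + (0) + (0)] = 0/12 = 0
Hence the multiplicities are chi_3: 1, chi_4: 1, chi_5: 1. Dimension check: dim(chi_6)*dim(chi_5) = 2*2 = 4 and sum (mult * dim) = 1*1 + 1*1 + 1*2 = 4.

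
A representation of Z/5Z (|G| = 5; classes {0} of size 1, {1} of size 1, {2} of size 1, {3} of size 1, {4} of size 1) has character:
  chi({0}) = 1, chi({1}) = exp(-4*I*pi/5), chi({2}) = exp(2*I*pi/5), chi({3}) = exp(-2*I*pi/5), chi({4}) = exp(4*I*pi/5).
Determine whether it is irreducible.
Irreducible: <chi, chi> = 1.

Explanation: <chi, chi> = (1/|G|) sum_C |C| * |chi(C)|^2 = (1/5)[1*|1|^2 + 1*|exp(-4*I*pi/5)|^2 + 1*|exp(2*I*pi/5)|^2 + 1*|exp(-2*I*pi/5)|^2 + 1*|exp(4*I*pi/5)|^2]
  = (1/5)[(1) + (1) + (1) + (1) + (1)] = 5/5 = 1.
(Exp terms are combined using exp(i*s)*conj(exp(i*t)) = exp(i*(s-t)), and sums of them are collapsed using the identity that for every m > 1 the m distinct m-th roots of unity sum to 0, e.g. 1 + exp(2*I*pi/3) + exp(-2*I*pi/3) = 0.)
A character is irreducible iff <chi, chi> = 1, so this representation is irreducible.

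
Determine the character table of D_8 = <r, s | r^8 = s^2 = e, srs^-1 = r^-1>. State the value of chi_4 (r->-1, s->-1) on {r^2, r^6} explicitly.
Conjugacy classes: {e} of size 1, {r^4} of size 1, {r^1, r^7} of size 2, {r^2, r^6} of size 2, {r^3, r^5} of size 2, {s, sr^2, ...} of size 4, {sr, sr^3, ...} of size 4.
Character table:
  irrep \ class              {e} (size 1)  {r^4} (size 1)  {r^1, r^7} (size 2)  {r^2, r^6} (size 2)  {r^3, r^5} (size 2)  {s, sr^2, ...} (size 4)  {sr, sr^3, ...} (size 4)
  chi_1 (triv)               1             1               1                    1                    1                    1                        1                       
  chi_2 (sign: r->1, s->-1)  1             1               1                    1                    1                    -1                       -1                      
  chi_3 (r->-1, s->1)        1             1               -1                   1                    -1                   1                        -1                      
  chi_4 (r->-1, s->-1)       1             1               -1                   1                    -1                   -1                       1                       
  chi_5 (2d, j=1)            2             -2              sqrt(2)              0                    -sqrt(2)             0                        0                       
  chi_6 (2d, j=2)            2             2               0                    -2                   0                    0                        0                       
  chi_7 (2d, j=3)            2             -2              -sqrt(2)             0                    sqrt(2)              0                        0                       

Spot check: chi_4 (r->-1, s->-1) on {r^2, r^6} = 1.

Solution. D_8 has order 2*8 = 16 with 7 conjugacy classes, hence 7 irreducibles. Sum of squared dims 1 + 1 + 1 + 1 + 4 + 4 + 4 = 16 = |G|. Linear characters come from the abelianisation; the 2-dimensional irreps have character r^k -> 2*cos(2*pi*j*k/8), reflections -> 0.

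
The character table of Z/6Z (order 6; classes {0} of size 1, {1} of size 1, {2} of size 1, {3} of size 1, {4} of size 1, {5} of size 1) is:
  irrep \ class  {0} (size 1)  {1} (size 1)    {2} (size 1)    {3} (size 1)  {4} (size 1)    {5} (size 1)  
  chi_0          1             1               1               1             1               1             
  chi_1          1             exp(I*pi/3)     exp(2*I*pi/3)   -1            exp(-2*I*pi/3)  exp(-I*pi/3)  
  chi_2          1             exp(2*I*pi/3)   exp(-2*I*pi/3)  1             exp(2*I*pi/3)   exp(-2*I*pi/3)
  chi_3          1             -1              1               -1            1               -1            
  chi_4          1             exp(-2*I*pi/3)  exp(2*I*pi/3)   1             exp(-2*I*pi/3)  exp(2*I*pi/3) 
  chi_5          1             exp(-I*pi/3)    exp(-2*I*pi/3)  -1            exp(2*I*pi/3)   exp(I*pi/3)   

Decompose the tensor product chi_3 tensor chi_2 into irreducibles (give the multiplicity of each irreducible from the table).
chi_3 tensor chi_2 = chi_5 (all other irreducibles have multiplicity 0).

Working: The character of a tensor product is the pointwise product (chi_3 * chi_2)(C) = chi_3(C) * chi_2(C):
  {0}: (1)*(1), {1}: (-1)*(exp(2*I*pi/3)), {2}: (1)*(exp(-2*I*pi/3)), {3}: (-1)*(1), {4}: (1)*(exp(2*I*pi/3)), {5}: (-1)*(exp(-2*I*pi/3))
so (chi_3 * chi_2) takes values
  {0} -> 1, {1} -> -exp(2*I*pi/3), {2} -> exp(-2*I*pi/3), {3} -> -1, {4} -> exp(2*I*pi/3), {5} -> -exp(-2*I*pi/3).
Now take the inner product of this character with each irreducible chi from the table, <chi_3*chi_2, chi> = (1/6) sum_C |C| (chi_3*chi_2)(C) conj(chi(C)):
  <chi_3*chi_2, chi_0> = (1/6)[1*(1)*conj(1) + 1*(-exp(2*I*pi/3))*conj(1) + 1*(exp(-2*I*pi/3))*conj(1) + 1*(-1)*conj(1) + 1*(exp(2*I*pi/3))*conj(1) + 1*(-exp(-2*I*pi/3))*conj(1)]
      = (1/6)[(1) + (-exp(2*I*pi/3)) + (exp(-2*I*pi/3)) + (-1) + (exp(2*I*pi/3)) + (-exp(-2*I*pi/3))] = 0/6 = 0
  <chi_3*chi_2, chi_1> = (1/6)[1*(1)*conj(1) + 1*(-exp(2*I*pi/3))*conj(exp(I*pi/3)) + 1*(exp(-2*I*pi/3))*conj(exp(2*I*pi/3)) + 1*(-1)*conj(-1) + 1*(exp(2*I*pi/3))*conj(exp(-2*I*pi/3)) + 1*(-exp(-2*I*pi/3))*conj(exp(-I*pi/3))]
      = (1/6)[(1) + (-exp(I*pi/3)) + (exp(2*I*pi/3)) + (1) + (exp(-2*I*pi/3)) + (-exp(-I*pi/3))] = 0/6 = 0
  <chi_3*chi_2, chi_2> = (1/6)[1*(1)*conj(1) + 1*(-exp(2*I*pi/3))*conj(exp(2*I*pi/3)) + 1*(exp(-2*I*pi/3))*conj(exp(-2*I*pi/3)) + 1*(-1)*conj(1) + 1*(exp(2*I*pi/3))*conj(exp(2*I*pi/3)) + 1*(-exp(-2*I*pi/3))*conj(exp(-2*I*pi/3))]
      = (1/6)[(1) + (-1) + (1) + (-1) + (1) + (-1)] = 0/6 = 0
  <chi_3*chi_2, chi_3> = (1/6)[1*(1)*conj(1) + 1*(-exp(2*I*pi/3))*conj(-1) + 1*(exp(-2*I*pi/3))*conj(1) + 1*(-1)*conj(-1) + 1*(exp(2*I*pi/3))*conj(1) + 1*(-exp(-2*I*pi/3))*conj(-1)]
      = (1/6)[(1) + (exp(2*I*pi/3)) + (exp(-2*I*pi/3)) + (1) + (exp(2*I*pi/3)) + (exp(-2*I*pi/3))] = 0/6 = 0
  <chi_3*chi_2, chi_4> = (1/6)[1*(1)*conj(1) + 1*(-exp(2*I*pi/3))*conj(exp(-2*I*pi/3)) + 1*(exp(-2*I*pi/3))*conj(exp(2*I*pi/3)) + 1*(-1)*conj(1) + 1*(exp(2*I*pi/3))*conj(exp(-2*I*pi/3)) + 1*(-exp(-2*I*pi/3))*conj(exp(2*I*pi/3))]
      = (1/6)[(1) + (-exp(-2*I*pi/3)) + (exp(2*I*pi/3)) + (-1) + (exp(-2*I*pi/3)) + (-exp(2*I*pi/3))] = 0/6 = 0
  <chi_3*chi_2, chi_5> = (1/6)[1*(1)*conj(1) + 1*(-exp(2*I*pi/3))*conj(exp(-I*pi/3)) + 1*(exp(-2*I*pi/3))*conj(exp(-2*I*pi/3)) + 1*(-1)*conj(-1) + 1*(exp(2*I*pi/3))*conj(exp(2*I*pi/3)) + 1*(-exp(-2*I*pi/3))*conj(exp(I*pi/3))]
      = (1/6)[(1) + (1) + (1) + (1) + (1) + (1)] = 6/6 = 1
(Exp terms are combined using exp(i*s)*conj(exp(i*t)) = exp(i*(s-t)), and sums of them are collapsed using the identity that for every m > 1 the m distinct m-th roots of unity sum to 0, e.g. 1 + exp(2*I*pi/3) + exp(-2*I*pi/3) = 0.)
Hence the multiplicities are chi_5: 1. Dimension check: dim(chi_3)*dim(chi_2) = 1*1 = 1 and sum (mult * dim) = 1*1 = 1.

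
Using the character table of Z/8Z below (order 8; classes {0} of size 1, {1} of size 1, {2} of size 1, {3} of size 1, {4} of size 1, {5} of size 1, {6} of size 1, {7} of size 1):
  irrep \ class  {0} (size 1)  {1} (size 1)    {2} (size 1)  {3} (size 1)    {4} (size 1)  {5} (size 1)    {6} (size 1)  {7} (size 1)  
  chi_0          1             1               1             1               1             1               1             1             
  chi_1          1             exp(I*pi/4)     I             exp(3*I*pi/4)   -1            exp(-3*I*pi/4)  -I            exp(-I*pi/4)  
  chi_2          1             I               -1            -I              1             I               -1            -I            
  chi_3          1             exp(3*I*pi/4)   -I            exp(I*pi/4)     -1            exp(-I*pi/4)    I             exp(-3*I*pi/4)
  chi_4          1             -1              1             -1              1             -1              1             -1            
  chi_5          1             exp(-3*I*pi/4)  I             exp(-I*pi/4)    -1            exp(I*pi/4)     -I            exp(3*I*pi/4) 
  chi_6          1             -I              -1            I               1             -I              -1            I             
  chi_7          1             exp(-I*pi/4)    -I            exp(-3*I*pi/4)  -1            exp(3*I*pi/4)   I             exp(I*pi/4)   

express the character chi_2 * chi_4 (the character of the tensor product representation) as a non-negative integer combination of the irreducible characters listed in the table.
chi_2 tensor chi_4 = chi_6 (all other irreducibles have multiplicity 0).

Proof sketch: The character of a tensor product is the pointwise product (chi_2 * chi_4)(C) = chi_2(C) * chi_4(C):
  {0}: (1)*(1), {1}: (I)*(-1), {2}: (-1)*(1), {3}: (-I)*(-1), {4}: (1)*(1), {5}: (I)*(-1), {6}: (-1)*(1), {7}: (-I)*(-1)
so (chi_2 * chi_4) takes values
  {0} -> 1, {1} -> -I, {2} -> -1, {3} -> I, {4} -> 1, {5} -> -I, {6} -> -1, {7} -> I.
Now take the inner product of this character with each irreducible chi from the table, <chi_2*chi_4, chi> = (1/8) sum_C |C| (chi_2*chi_4)(C) conj(chi(C)):
  <chi_2*chi_4, chi_0> = (1/8)[1*(1)*conj(1) + 1*(-I)*conj(1) + 1*(-1)*conj(1) + 1*(I)*conj(1) + 1*(1)*conj(1) + 1*(-I)*conj(1) + 1*(-1)*conj(1) + 1*(I)*conj(1)]
      = (1/8)[(1) + (-I) + (-1) + (I) + (1) + (-I) + (-1) + (I)] = 0/8 = 0
  <chi_2*chi_4, chi_1> = (1/8)[1*(1)*conj(1) + 1*(-I)*conj(exp(I*pi/4)) + 1*(-1)*conj(I) + 1*(I)*conj(exp(3*I*pi/4)) + 1*(1)*conj(-1) + 1*(-I)*conj(exp(-3*I*pi/4)) + 1*(-1)*conj(-I) + 1*(I)*conj(exp(-I*pi/4))]
      = (1/8)[(1) + (-exp(I*pi/4)) + (I) + (exp(-I*pi/4)) + (-1) + (-exp(-3*I*pi/4)) + (-I) + (exp(3*I*pi/4))] = 0/8 = 0
  <chi_2*chi_4, chi_2> = (1/8)[1*(1)*conj(1) + 1*(-I)*conj(I) + 1*(-1)*conj(-1) + 1*(I)*conj(-I) + 1*(1)*conj(1) + 1*(-I)*conj(I) + 1*(-1)*conj(-1) + 1*(I)*conj(-I)]
      = (1/8)[(1) + (-1) + (1) + (-1) + (1) + (-1) + (1) + (-1)] = 0/8 = 0
  <chi_2*chi_4, chi_3> = (1/8)[1*(1)*conj(1) + 1*(-I)*conj(exp(3*I*pi/4)) + 1*(-1)*conj(-I) + 1*(I)*conj(exp(I*pi/4)) + 1*(1)*conj(-1) + 1*(-I)*conj(exp(-I*pi/4)) + 1*(-1)*conj(I) + 1*(I)*conj(exp(-3*I*pi/4))]
      = (1/8)[(1) + (-exp(-I*pi/4)) + (-I) + (exp(I*pi/4)) + (-1) + (-exp(3*I*pi/4)) + (I) + (exp(-3*I*pi/4))] = 0/8 = 0
  <chi_2*chi_4, chi_4> = (1/8)[1*(1)*conj(1) + 1*(-I)*conj(-1) + 1*(-1)*conj(1) + 1*(I)*conj(-1) + 1*(1)*conj(1) + 1*(-I)*conj(-1) + 1*(-1)*conj(1) + 1*(I)*conj(-1)]
      = (1/8)[(1) + (I) + (-1) + (-I) + (1) + (I) + (-1) + (-I)] = 0/8 = 0
  <chi_2*chi_4, chi_5> = (1/8)[1*(1)*conj(1) + 1*(-I)*conj(exp(-3*I*pi/4)) + 1*(-1)*conj(I) + 1*(I)*conj(exp(-I*pi/4)) + 1*(1)*conj(-1) + 1*(-I)*conj(exp(I*pi/4)) + 1*(-1)*conj(-I) + 1*(I)*conj(exp(3*I*pi/4))]
      = (1/8)[(1) + (-exp(-3*I*pi/4)) + (I) + (exp(3*I*pi/4)) + (-1) + (-exp(I*pi/4)) + (-I) + (exp(-I*pi/4))] = 0/8 = 0
  <chi_2*chi_4, chi_6> = (1/8)[1*(1)*conj(1) + 1*(-I)*conj(-I) + 1*(-1)*conj(-1) + 1*(I)*conj(I) + 1*(1)*conj(1) + 1*(-I)*conj(-I) + 1*(-1)*conj(-1) + 1*(I)*conj(I)]
      = (1/8)[(1) + (1) + (1) + (1) + (1) + (1) + (1) + (1)] = 8/8 = 1
  <chi_2*chi_4, chi_7> = (1/8)[1*(1)*conj(1) + 1*(-I)*conj(exp(-I*pi/4)) + 1*(-1)*conj(-I) + 1*(I)*conj(exp(-3*I*pi/4)) + 1*(1)*conj(-1) + 1*(-I)*conj(exp(3*I*pi/4)) + 1*(-1)*conj(I) + 1*(I)*conj(exp(I*pi/4))]
      = (1/8)[(1) + (-exp(3*I*pi/4)) + (-I) + (exp(-3*I*pi/4)) + (-1) + (-exp(-I*pi/4)) + (I) + (exp(I*pi/4))] = 0/8 = 0
(Exp terms are combined using exp(i*s)*conj(exp(i*t)) = exp(i*(s-t)), and sums of them are collapsed using the identity that for every m > 1 the m distinct m-th roots of unity sum to 0, e.g. 1 + exp(2*I*pi/3) + exp(-2*I*pi/3) = 0.)
Hence the multiplicities are chi_6: 1. Dimension check: dim(chi_2)*dim(chi_4) = 1*1 = 1 and sum (mult * dim) = 1*1 = 1.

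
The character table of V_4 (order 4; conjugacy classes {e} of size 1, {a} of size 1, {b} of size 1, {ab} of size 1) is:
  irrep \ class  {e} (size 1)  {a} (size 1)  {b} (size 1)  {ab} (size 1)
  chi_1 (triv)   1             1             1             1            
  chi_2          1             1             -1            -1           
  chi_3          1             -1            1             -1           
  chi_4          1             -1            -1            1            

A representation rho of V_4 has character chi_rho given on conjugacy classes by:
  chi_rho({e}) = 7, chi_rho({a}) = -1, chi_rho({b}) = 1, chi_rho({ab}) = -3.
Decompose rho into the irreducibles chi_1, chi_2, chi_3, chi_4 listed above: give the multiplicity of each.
Multiplicities: chi_1: 1, chi_2: 2, chi_3: 3, chi_4: 1.

Explanation: Use <chi_rho, chi> = (1/|G|) sum_C |C| * chi_rho(C) * conj(chi(C)) with |G| = 4 for each irreducible chi in the table:
  <chi_rho, chi_1> = (1/4)[1*(7)*conj(1) + 1*(-1)*conj(1) + 1*(1)*conj(1) + 1*(-3)*conj(1)]
      = (1/4)[(7) + (-1) + (1) + (-3)] = 4/4 = 1
  <chi_rho, chi_2> = (1/4)[1*(7)*conj(1) + 1*(-1)*conj(1) + 1*(1)*conj(-1) + 1*(-3)*conj(-1)]
      = (1/4)[(7) + (-1) + (-1) + (3)] = 8/4 = 2
  <chi_rho, chi_3> = (1/4)[1*(7)*conj(1) + 1*(-1)*conj(-1) + 1*(1)*conj(1) + 1*(-3)*conj(-1)]
      = (1/4)[(7) + (1) + (1) + (3)] = 12/4 = 3
  <chi_rho, chi_4> = (1/4)[1*(7)*conj(1) + 1*(-1)*conj(-1) + 1*(1)*conj(-1) + 1*(-3)*conj(1)]
      = (1/4)[(7) + (1) + (-1) + (-3)] = 4/4 = 1
Dimension check: dim(rho) = sum (mult * dim) = 1*1 + 2*1 + 3*1 + 1*1 = 7 = chi_rho(e) = 7.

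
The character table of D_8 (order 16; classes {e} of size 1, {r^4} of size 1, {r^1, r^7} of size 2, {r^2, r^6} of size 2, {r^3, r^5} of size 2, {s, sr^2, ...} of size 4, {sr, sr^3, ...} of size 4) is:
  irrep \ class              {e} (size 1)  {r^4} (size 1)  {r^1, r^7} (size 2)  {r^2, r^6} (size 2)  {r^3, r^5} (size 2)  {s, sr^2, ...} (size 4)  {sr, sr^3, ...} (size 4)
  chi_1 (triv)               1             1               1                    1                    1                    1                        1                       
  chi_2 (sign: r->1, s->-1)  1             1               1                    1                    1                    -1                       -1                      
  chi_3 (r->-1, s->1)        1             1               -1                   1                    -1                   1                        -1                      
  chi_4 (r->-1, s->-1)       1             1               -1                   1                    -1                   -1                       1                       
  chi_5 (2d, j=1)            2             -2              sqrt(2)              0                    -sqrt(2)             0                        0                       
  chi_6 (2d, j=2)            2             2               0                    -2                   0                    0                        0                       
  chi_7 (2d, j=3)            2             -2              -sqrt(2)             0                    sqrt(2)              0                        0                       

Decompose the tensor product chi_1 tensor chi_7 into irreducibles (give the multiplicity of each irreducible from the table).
chi_1 tensor chi_7 = chi_7 (all other irreducibles have multiplicity 0).

Justification: The character of a tensor product is the pointwise product (chi_1 * chi_7)(C) = chi_1(C) * chi_7(C):
  {e}: (1)*(2), {r^4}: (1)*(-2), {r^1, r^7}: (1)*(-sqrt(2)), {r^2, r^6}: (1)*(0), {r^3, r^5}: (1)*(sqrt(2)), {s, sr^2, ...}: (1)*(0), {sr, sr^3, ...}: (1)*(0)
so (chi_1 * chi_7) takes values
  {e} -> 2, {r^4} -> -2, {r^1, r^7} -> -sqrt(2), {r^2, r^6} -> 0, {r^3, r^5} -> sqrt(2), {s, sr^2, ...} -> 0, {sr, sr^3, ...} -> 0.
Now take the inner product of this character with each irreducible chi from the table, <chi_1*chi_7, chi> = (1/16) sum_C |C| (chi_1*chi_7)(C) conj(chi(C)):
  <chi_1*chi_7, chi_1> = (1/16)[1*(2)*conj(1) + 1*(-2)*conj(1) + 2*(-sqrt(2))*conj(1) + 2*(0)*conj(1) + 2*(sqrt(2))*conj(1) + 4*(0)*conj(1) + 4*(0)*conj(1)]
      = (1/16)[(2) + (-2) + (-2*sqrt(2)) + (0) + (2*sqrt(2)) + (0) + (0)] = 0/16 = 0
  <chi_1*chi_7, chi_2> = (1/16)[1*(2)*conj(1) + 1*(-2)*conj(1) + 2*(-sqrt(2))*conj(1) + 2*(0)*conj(1) + 2*(sqrt(2))*conj(1) + 4*(0)*conj(-1) + 4*(0)*conj(-1)]
      = (1/16)[(2) + (-2) + (-2*sqrt(2)) + (0) + (2*sqrt(2)) + (0) + (0)] = 0/16 = 0
  <chi_1*chi_7, chi_3> = (1/16)[1*(2)*conj(1) + 1*(-2)*conj(1) + 2*(-sqrt(2))*conj(-1) + 2*(0)*conj(1) + 2*(sqrt(2))*conj(-1) + 4*(0)*conj(1) + 4*(0)*conj(-1)]
      = (1/16)[(2) + (-2) + (2*sqrt(2)) + (0) + (-2*sqrt(2)) + (0) + (0)] = 0/16 = 0
  <chi_1*chi_7, chi_4> = (1/16)[1*(2)*conj(1) + 1*(-2)*conj(1) + 2*(-sqrt(2))*conj(-1) + 2*(0)*conj(1) + 2*(sqrt(2))*conj(-1) + 4*(0)*conj(-1) + 4*(0)*conj(1)]
      = (1/16)[(2) + (-2) + (2*sqrt(2)) + (0) + (-2*sqrt(2)) + (0) + (0)] = 0/16 = 0
  <chi_1*chi_7, chi_5> = (1/16)[1*(2)*conj(2) + 1*(-2)*conj(-2) + 2*(-sqrt(2))*conj(sqrt(2)) + 2*(0)*conj(0) + 2*(sqrt(2))*conj(-sqrt(2)) + 4*(0)*conj(0) + 4*(0)*conj(0)]
      = (1/16)[(4) + (4) + (-4) + (0) + (-4) + (0) + (0)] = 0/16 = 0
  <chi_1*chi_7, chi_6> = (1/16)[1*(2)*conj(2) + 1*(-2)*conj(2) + 2*(-sqrt(2))*conj(0) + 2*(0)*conj(-2) + 2*(sqrt(2))*conj(0) + 4*(0)*conj(0) + 4*(0)*conj(0)]
      = (1/16)[(4) + (-4) + (0) + (0) + (0) + (0) + (0)] = 0/16 = 0
  <chi_1*chi_7, chi_7> = (1/16)[1*(2)*conj(2) + 1*(-2)*conj(-2) + 2*(-sqrt(2))*conj(-sqrt(2)) + 2*(0)*conj(0) + 2*(sqrt(2))*conj(sqrt(2)) + 4*(0)*conj(0) + 4*(0)*conj(0)]
      = (1/16)[(4) + (4) + (4) + (0) + (4) + (0) + (0)] = 16/16 = 1
Hence the multiplicities are chi_7: 1. Dimension check: dim(chi_1)*dim(chi_7) = 1*2 = 2 and sum (mult * dim) = 1*2 = 2.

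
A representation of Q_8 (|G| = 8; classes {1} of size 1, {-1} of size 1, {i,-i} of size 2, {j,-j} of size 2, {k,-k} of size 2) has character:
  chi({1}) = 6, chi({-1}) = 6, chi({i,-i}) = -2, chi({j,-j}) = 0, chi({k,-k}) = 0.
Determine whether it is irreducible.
Not irreducible (reducible): <chi, chi> = 10 > 1.

Why: <chi, chi> = (1/|G|) sum_C |C| * |chi(C)|^2 = (1/8)[1*|6|^2 + 1*|6|^2 + 2*|-2|^2 + 2*|0|^2 + 2*|0|^2]
  = (1/8)[(36) + (36) + (8) + (0) + (0)] = 80/8 = 10.
A character is irreducible iff <chi, chi> = 1, so this representation is reducible.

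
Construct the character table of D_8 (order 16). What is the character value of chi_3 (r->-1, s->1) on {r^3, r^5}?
Conjugacy classes: {e} of size 1, {r^4} of size 1, {r^1, r^7} of size 2, {r^2, r^6} of size 2, {r^3, r^5} of size 2, {s, sr^2, ...} of size 4, {sr, sr^3, ...} of size 4.
Character table:
  irrep \ class              {e} (size 1)  {r^4} (size 1)  {r^1, r^7} (size 2)  {r^2, r^6} (size 2)  {r^3, r^5} (size 2)  {s, sr^2, ...} (size 4)  {sr, sr^3, ...} (size 4)
  chi_1 (triv)               1             1               1                    1                    1                    1                        1                       
  chi_2 (sign: r->1, s->-1)  1             1               1                    1                    1                    -1                       -1                      
  chi_3 (r->-1, s->1)        1             1               -1                   1                    -1                   1                        -1                      
  chi_4 (r->-1, s->-1)       1             1               -1                   1                    -1                   -1                       1                       
  chi_5 (2d, j=1)            2             -2              sqrt(2)              0                    -sqrt(2)             0                        0                       
  chi_6 (2d, j=2)            2             2               0                    -2                   0                    0                        0                       
  chi_7 (2d, j=3)            2             -2              -sqrt(2)             0                    sqrt(2)              0                        0                       

Spot check: chi_3 (r->-1, s->1) on {r^3, r^5} = -1.

Solution. D_8 has order 2*8 = 16 with 7 conjugacy classes, hence 7 irreducibles. Sum of squared dims 1 + 1 + 1 + 1 + 4 + 4 + 4 = 16 = |G|. Linear characters come from the abelianisation; the 2-dimensional irreps have character r^k -> 2*cos(2*pi*j*k/8), reflections -> 0.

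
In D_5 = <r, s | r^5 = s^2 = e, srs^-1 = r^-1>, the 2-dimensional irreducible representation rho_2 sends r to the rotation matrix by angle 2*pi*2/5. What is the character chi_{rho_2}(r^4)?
chi_{rho_2}(r^4) = 2*cos(2*pi*2*4/5) = -sqrt(5)/2 - 1/2

Derivation: rho_2(r^4) is rotation by angle 2*pi*2*4/5, whose trace is 2*cos(2*pi*2*4/5) = -sqrt(5)/2 - 1/2.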